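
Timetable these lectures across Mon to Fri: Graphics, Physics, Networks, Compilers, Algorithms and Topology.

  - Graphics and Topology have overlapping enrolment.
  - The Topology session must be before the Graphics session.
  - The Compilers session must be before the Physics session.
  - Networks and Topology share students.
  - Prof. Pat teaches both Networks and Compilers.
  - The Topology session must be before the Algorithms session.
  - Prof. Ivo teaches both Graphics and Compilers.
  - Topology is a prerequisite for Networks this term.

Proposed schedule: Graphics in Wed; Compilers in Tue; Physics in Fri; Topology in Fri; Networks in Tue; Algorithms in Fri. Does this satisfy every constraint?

No. Topology is a prerequisite for Networks this term is not satisfied.

Networks and Topology share students — holds.
Topology is a prerequisite for Networks this term — violated.
The Topology session must be before the Algorithms session — violated.
The Topology session must be before the Graphics session — violated.
Prof. Pat teaches both Networks and Compilers — violated.
Prof. Ivo teaches both Graphics and Compilers — holds.
Graphics and Topology have overlapping enrolment — holds.
The Compilers session must be before the Physics session — holds.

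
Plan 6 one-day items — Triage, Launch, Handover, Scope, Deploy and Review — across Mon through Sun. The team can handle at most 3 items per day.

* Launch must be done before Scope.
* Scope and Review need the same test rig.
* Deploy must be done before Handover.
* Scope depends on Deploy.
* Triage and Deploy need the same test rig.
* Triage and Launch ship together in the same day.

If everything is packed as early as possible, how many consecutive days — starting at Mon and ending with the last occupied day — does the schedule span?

3

The precedence chain requires at least 2 distinct days.
With at most 3 per day and 6 work items, at least 2 days are needed.
Could 2 days be enough, i.e. nothing placed later than Tue? No: Scope must come after Launch (at Mon or later) → {Tue}; Launch must come before Scope (at Tue or earlier) → {Mon}; Deploy must come before Scope (at Tue or earlier) → {Mon}; Triage must be in the same day as Launch (in {Mon}) → {Mon}; Deploy can't share with Triage (Mon) → nothing is left.
So 2 days is not enough.
3 works (last occupied day: Wed): for example Scope -> Wed; Deploy -> Mon; Review -> Mon; Triage -> Tue; Launch -> Tue; Handover -> Tue.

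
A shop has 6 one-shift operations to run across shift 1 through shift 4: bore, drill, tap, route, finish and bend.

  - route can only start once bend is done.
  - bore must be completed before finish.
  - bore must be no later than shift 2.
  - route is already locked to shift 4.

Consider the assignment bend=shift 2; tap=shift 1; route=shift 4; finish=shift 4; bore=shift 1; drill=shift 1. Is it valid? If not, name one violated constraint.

route is already locked to shift 4 — holds.
bore must be completed before finish — holds.
bore must be no later than shift 2 — holds.
route can only start once bend is done — holds.

Yes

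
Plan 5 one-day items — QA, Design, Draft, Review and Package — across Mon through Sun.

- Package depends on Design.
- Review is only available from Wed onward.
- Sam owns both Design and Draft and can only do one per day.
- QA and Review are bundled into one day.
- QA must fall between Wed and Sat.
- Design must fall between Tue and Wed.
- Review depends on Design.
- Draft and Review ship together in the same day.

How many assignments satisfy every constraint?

32

Splitting on QA: it can be Wed (5), Thu (9), Fri (9), Sat (9). Listing each branch's schedules as (Design, Draft, Review, Package):
QA=Wed: (Tue,Wed,Wed,Wed) (Tue,Wed,Wed,Thu) (Tue,Wed,Wed,Fri) (Tue,Wed,Wed,Sat) (Tue,Wed,Wed,Sun) — 5.
QA=Thu: (Tue,Thu,Thu,Wed) (Tue,Thu,Thu,Thu) (Tue,Thu,Thu,Fri) (Tue,Thu,Thu,Sat) (Tue,Thu,Thu,Sun) (Wed,Thu,Thu,Thu) (Wed,Thu,Thu,Fri) (Wed,Thu,Thu,Sat) (Wed,Thu,Thu,Sun) — 9.
QA=Fri: (Tue,Fri,Fri,Wed) (Tue,Fri,Fri,Thu) (Tue,Fri,Fri,Fri) (Tue,Fri,Fri,Sat) (Tue,Fri,Fri,Sun) (Wed,Fri,Fri,Thu) (Wed,Fri,Fri,Fri) (Wed,Fri,Fri,Sat) (Wed,Fri,Fri,Sun) — 9.
QA=Sat: (Tue,Sat,Sat,Wed) (Tue,Sat,Sat,Thu) (Tue,Sat,Sat,Fri) (Tue,Sat,Sat,Sat) (Tue,Sat,Sat,Sun) (Wed,Sat,Sat,Thu) (Wed,Sat,Sat,Fri) (Wed,Sat,Sat,Sat) (Wed,Sat,Sat,Sun) — 9.
Summing: 5 + 9 + 9 + 9 = 32.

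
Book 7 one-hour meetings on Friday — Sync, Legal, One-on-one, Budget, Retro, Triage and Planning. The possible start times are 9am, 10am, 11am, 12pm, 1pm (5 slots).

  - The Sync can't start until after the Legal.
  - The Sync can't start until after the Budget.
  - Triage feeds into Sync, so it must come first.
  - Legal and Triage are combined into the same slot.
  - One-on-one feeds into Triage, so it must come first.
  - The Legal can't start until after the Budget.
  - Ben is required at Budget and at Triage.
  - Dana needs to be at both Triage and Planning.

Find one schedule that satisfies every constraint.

Budget -> 9am, One-on-one -> 9am, Sync -> 11am, Legal -> 10am, Triage -> 10am, Retro -> 9am, Planning -> 9am

Checking: Budget(9am) before Legal(10am); One-on-one(9am) before Triage(10am); Legal(10am) before Sync(11am); Budget(9am) before Sync(11am); Triage(10am) before Sync(11am); Budget(9am) != Triage(10am); Triage(10am) != Planning(9am); Legal = Triage = 10am.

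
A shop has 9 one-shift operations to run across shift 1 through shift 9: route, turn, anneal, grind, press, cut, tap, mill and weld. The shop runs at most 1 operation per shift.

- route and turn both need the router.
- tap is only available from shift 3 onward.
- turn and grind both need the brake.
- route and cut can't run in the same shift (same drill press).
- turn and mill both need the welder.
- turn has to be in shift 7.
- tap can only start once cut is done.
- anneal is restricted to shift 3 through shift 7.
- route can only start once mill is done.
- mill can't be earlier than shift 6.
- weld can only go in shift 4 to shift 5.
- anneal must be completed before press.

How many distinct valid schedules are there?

36

Splitting on route: it can be shift 8 (12), shift 9 (24). Listing each branch's schedules as (turn, anneal, grind, press, cut, tap, mill, weld) by shift number:
route=shift 8: (7,3,1,4,2,9,6,5) (7,3,1,5,2,9,6,4) (7,3,1,9,2,4,6,5) (7,3,1,9,2,5,6,4) (7,3,2,4,1,9,6,5) (7,3,2,5,1,9,6,4) (7,3,2,9,1,4,6,5) (7,3,2,9,1,5,6,4) (7,4,1,9,2,3,6,5) (7,4,2,9,1,3,6,5) (7,5,1,9,2,3,6,4) (7,5,2,9,1,3,6,4) — 12.
route=shift 9: (7,3,1,4,2,6,8,5) (7,3,1,4,2,8,6,5) (7,3,1,5,2,6,8,4) (7,3,1,5,2,8,6,4) (7,3,1,6,2,4,8,5) (7,3,1,6,2,5,8,4) (7,3,1,8,2,4,6,5) (7,3,1,8,2,5,6,4) (7,3,2,4,1,6,8,5) (7,3,2,4,1,8,6,5) (7,3,2,5,1,6,8,4) (7,3,2,5,1,8,6,4) (7,3,2,6,1,4,8,5) (7,3,2,6,1,5,8,4) (7,3,2,8,1,4,6,5) (7,3,2,8,1,5,6,4) (7,4,1,6,2,3,8,5) (7,4,1,8,2,3,6,5) (7,4,2,6,1,3,8,5) (7,4,2,8,1,3,6,5) (7,5,1,6,2,3,8,4) (7,5,1,8,2,3,6,4) (7,5,2,6,1,3,8,4) (7,5,2,8,1,3,6,4) — 24.
Summing: 12 + 24 = 36.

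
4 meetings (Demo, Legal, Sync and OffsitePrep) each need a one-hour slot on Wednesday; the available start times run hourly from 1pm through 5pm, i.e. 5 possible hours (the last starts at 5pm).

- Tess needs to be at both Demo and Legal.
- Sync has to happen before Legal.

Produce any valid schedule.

Sync in 1pm, Legal in 2pm, Demo in 1pm, OffsitePrep in 1pm

Checking: Sync(1pm) before Legal(2pm); Demo(1pm) != Legal(2pm).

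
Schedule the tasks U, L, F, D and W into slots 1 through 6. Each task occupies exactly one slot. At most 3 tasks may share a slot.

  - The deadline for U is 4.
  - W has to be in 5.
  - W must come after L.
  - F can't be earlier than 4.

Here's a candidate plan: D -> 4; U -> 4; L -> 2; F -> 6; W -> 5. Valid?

W must come after L — holds.
W has to be in 5 — holds.
F can't be earlier than 4 — holds.
At most 3 tasks may share a slot — holds.
The deadline for U is 4 — holds.

Yes, all constraints hold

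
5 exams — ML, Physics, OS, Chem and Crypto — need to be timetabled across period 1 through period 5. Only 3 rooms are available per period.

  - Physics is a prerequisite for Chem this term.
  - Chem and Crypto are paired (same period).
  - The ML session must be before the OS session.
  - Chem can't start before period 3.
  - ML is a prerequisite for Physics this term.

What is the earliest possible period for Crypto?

period 3

Crypto must be in the same period as Chem, which can't be before period 3, so Crypto is at least period 3.
Crypto at period 3 is achievable: ML=period 1, OS=period 2, Chem=period 3, Crypto=period 3, Physics=period 2.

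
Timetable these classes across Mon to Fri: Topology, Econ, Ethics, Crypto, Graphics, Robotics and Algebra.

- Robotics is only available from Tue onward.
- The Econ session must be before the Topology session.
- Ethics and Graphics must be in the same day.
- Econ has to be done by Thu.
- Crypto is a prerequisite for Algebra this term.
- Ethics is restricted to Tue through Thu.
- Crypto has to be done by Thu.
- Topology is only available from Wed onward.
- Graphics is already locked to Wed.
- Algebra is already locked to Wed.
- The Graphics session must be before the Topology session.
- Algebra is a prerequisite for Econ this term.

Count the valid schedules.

8

Splitting on Crypto: it can be Mon (4), Tue (4). Listing each branch's schedules as (Topology, Econ, Ethics, Graphics, Robotics, Algebra):
Crypto=Mon: (Fri,Thu,Wed,Wed,Tue,Wed) (Fri,Thu,Wed,Wed,Wed,Wed) (Fri,Thu,Wed,Wed,Thu,Wed) (Fri,Thu,Wed,Wed,Fri,Wed) — 4.
Crypto=Tue: (Fri,Thu,Wed,Wed,Tue,Wed) (Fri,Thu,Wed,Wed,Wed,Wed) (Fri,Thu,Wed,Wed,Thu,Wed) (Fri,Thu,Wed,Wed,Fri,Wed) — 4.
Summing: 4 + 4 = 8.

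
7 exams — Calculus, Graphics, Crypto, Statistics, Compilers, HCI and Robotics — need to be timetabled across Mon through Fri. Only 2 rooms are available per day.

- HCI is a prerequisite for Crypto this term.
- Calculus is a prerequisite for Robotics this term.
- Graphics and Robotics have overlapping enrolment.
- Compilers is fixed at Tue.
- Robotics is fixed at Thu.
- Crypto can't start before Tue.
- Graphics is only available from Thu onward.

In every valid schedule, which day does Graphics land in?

Fri

Graphics's window is Thu–Fri.
Robotics is fixed at Thu, and Graphics can't share a day with Robotics.
So Graphics must be Fri.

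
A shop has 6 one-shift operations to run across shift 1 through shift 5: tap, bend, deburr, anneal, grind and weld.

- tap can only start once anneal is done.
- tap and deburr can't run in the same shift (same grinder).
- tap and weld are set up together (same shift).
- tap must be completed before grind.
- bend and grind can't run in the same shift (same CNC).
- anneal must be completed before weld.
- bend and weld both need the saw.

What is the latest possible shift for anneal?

shift 3

Downstream work caps anneal at shift 3.
anneal at shift 3 is achievable: bend=shift 1; deburr=shift 1; tap=shift 4; grind=shift 5; anneal=shift 3; weld=shift 4.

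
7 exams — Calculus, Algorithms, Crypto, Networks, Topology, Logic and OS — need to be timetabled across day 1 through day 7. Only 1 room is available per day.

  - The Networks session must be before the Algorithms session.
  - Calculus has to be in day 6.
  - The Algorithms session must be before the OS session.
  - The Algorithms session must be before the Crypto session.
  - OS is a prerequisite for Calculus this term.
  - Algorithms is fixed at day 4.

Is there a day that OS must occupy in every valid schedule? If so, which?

day 5

Algorithms is fixed at day 4 and must come before OS, so OS is at least day 5.
Calculus is fixed at day 6 and must come after OS, so OS is at most day 5.
So OS must be day 5.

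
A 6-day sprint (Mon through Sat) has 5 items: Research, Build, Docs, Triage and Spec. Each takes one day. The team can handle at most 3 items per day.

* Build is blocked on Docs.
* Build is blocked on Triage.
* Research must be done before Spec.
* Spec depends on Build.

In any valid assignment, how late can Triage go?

Thu

Downstream work caps Triage at Thu.
Triage at Thu is achievable: Research=Mon, Triage=Thu, Docs=Mon, Spec=Sat, Build=Fri.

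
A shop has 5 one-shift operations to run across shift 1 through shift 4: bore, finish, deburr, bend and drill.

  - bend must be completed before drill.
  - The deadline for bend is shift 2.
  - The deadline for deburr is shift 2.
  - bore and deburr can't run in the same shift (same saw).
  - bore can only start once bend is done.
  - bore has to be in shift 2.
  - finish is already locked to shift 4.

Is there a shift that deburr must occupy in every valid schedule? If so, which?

shift 1

deburr's window is shift 1–shift 2.
bore is fixed at shift 2, and deburr can't share a shift with bore.
So deburr must be shift 1.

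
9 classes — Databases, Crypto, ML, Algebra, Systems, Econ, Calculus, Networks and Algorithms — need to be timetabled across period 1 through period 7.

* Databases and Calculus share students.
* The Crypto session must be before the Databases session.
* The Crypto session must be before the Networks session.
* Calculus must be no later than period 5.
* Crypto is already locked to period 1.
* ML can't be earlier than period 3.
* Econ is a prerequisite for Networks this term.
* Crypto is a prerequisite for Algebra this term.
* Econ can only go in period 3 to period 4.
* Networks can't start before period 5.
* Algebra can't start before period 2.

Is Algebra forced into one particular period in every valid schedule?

Algebra can be period 2 (e.g. ML in period 3; Econ in period 3; Algebra in period 2; Databases in period 2; Calculus in period 1; Crypto in period 1; Algorithms in period 1; Networks in period 5; Systems in period 1) or period 3 (e.g. Econ in period 3, Calculus in period 1, Systems in period 1, ML in period 3, Crypto in period 1, Databases in period 2, Algorithms in period 1, Algebra in period 3, Networks in period 5).

No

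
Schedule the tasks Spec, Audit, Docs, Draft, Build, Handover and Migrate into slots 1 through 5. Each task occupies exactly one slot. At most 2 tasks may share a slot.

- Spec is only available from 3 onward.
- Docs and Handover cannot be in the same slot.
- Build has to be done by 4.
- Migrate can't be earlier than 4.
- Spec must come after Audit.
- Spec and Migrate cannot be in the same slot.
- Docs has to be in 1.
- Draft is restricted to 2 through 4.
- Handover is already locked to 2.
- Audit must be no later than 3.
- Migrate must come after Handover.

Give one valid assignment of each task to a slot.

Audit -> 1, Docs -> 1, Migrate -> 4, Spec -> 3, Draft -> 2, Build -> 3, Handover -> 2

Checking: Audit(1) before Spec(3); Handover(2) before Migrate(4); Docs(1) != Handover(2); Spec(3) != Migrate(4); Draft=2 in [2,4]; Spec=3 in [3,5]; Migrate=4 in [4,5]; Docs=1 in [1,1]; Build=3 in [1,4]; Audit=1 in [1,3]; Handover=2 in [2,2]; max 2 per slot (cap 2).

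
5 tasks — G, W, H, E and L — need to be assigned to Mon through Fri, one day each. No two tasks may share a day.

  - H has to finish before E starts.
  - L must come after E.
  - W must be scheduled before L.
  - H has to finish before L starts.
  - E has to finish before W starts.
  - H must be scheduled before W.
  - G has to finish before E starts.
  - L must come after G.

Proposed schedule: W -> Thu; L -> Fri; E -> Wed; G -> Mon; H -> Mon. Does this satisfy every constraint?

No — it violates: No two tasks may share a day

L must come after G — holds.
H has to finish before L starts — holds.
H has to finish before E starts — holds.
L must come after E — holds.
W must be scheduled before L — holds.
No two tasks may share a day — violated.
H must be scheduled before W — holds.
E has to finish before W starts — holds.
G has to finish before E starts — holds.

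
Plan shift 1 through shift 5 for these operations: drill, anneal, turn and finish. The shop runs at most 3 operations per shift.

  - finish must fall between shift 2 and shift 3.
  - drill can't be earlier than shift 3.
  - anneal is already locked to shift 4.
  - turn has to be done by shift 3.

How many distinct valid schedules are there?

Splitting on drill: it can be shift 3 (6), shift 4 (6), shift 5 (6). Listing each branch's schedules as (anneal, turn, finish) by shift number:
drill=shift 3: (4,1,2) (4,1,3) (4,2,2) (4,2,3) (4,3,2) (4,3,3) — 6.
drill=shift 4: (4,1,2) (4,1,3) (4,2,2) (4,2,3) (4,3,2) (4,3,3) — 6.
drill=shift 5: (4,1,2) (4,1,3) (4,2,2) (4,2,3) (4,3,2) (4,3,3) — 6.
Summing: 6 + 6 + 6 = 18.

18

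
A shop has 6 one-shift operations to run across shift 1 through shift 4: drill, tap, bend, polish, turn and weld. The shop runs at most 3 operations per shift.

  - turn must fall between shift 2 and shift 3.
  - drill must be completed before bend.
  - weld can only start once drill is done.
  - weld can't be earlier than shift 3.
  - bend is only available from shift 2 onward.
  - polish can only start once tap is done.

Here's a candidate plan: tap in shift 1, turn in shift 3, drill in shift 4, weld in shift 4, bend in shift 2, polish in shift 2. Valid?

No. drill must be completed before bend is not satisfied.

bend is only available from shift 2 onward — holds.
drill must be completed before bend — violated.
weld can't be earlier than shift 3 — holds.
weld can only start once drill is done — violated.
turn must fall between shift 2 and shift 3 — holds.
The shop runs at most 3 operations per shift — holds.
polish can only start once tap is done — holds.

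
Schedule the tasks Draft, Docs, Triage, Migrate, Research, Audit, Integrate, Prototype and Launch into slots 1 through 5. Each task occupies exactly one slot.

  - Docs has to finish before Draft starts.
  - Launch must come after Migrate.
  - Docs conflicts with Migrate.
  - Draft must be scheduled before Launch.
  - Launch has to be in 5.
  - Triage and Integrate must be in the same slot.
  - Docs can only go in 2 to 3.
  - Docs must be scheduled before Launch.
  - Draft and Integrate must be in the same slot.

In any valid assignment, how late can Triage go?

Triage must be in the same slot as Draft, which can't be before 3, so Triage is at least 3; Triage must be in the same slot as Draft, which can't be after 4, so Triage is at most 4.
Triage at 4 is achievable: Prototype in 1; Draft in 4; Audit in 1; Triage in 4; Migrate in 1; Integrate in 4; Docs in 2; Launch in 5; Research in 1.

4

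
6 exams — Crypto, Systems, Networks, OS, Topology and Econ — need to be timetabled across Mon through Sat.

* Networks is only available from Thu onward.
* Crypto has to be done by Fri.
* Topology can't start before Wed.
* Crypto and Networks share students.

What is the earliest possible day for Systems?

Systems at Mon is achievable: Econ=Mon; Systems=Mon; Topology=Wed; Networks=Thu; Crypto=Mon; OS=Mon.

Mon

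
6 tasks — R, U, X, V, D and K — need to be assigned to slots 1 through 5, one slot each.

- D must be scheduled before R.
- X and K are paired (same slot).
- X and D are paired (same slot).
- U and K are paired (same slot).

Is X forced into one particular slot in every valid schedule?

X can be 1 (e.g. R in 2; U in 1; K in 1; X in 1; D in 1; V in 1) or 2 (e.g. R in 3, V in 1, D in 2, U in 2, K in 2, X in 2).

No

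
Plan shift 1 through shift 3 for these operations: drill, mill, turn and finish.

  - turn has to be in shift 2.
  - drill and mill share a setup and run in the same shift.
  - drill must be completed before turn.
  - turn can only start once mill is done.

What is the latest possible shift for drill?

shift 1

Downstream work caps drill at shift 1.
drill at shift 1 is achievable: turn in shift 2; mill in shift 1; finish in shift 1; drill in shift 1.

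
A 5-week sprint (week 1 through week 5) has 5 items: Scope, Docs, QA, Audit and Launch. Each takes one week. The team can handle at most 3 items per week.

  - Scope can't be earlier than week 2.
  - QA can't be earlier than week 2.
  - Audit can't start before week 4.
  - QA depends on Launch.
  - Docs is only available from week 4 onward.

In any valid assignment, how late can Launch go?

week 4

Downstream work caps Launch at week 4.
Launch at week 4 is achievable: Scope in week 2, QA in week 5, Launch in week 4, Docs in week 4, Audit in week 4.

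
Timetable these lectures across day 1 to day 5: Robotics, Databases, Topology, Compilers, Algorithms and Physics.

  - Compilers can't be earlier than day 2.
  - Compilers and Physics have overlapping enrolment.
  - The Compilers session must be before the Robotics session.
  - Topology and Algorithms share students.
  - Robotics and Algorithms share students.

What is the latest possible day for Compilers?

day 4

Compilers is available from day 2; downstream work caps Compilers at day 4.
Compilers at day 4 is achievable: Physics -> day 1, Algorithms -> day 2, Compilers -> day 4, Robotics -> day 5, Databases -> day 1, Topology -> day 1.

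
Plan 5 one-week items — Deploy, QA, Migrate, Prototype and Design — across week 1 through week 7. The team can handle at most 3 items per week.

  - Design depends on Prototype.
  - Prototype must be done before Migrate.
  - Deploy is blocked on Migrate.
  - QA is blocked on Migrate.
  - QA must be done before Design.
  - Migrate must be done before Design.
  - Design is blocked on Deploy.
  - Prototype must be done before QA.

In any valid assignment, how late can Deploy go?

week 6

Precedence pushes Deploy to at least week 3; downstream work caps Deploy at week 6.
Deploy at week 6 is achievable: Migrate in week 2, Design in week 7, QA in week 3, Prototype in week 1, Deploy in week 6.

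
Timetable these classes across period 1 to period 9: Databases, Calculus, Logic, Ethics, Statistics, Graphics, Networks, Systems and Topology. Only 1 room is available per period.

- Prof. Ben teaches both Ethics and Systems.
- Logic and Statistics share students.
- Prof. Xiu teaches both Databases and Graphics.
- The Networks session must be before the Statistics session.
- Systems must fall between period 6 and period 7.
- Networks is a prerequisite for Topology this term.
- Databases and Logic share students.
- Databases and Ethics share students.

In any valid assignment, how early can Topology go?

period 2

Precedence pushes Topology to at least period 2.
Topology at period 2 is achievable: Logic -> period 7, Networks -> period 1, Ethics -> period 8, Databases -> period 4, Statistics -> period 3, Graphics -> period 9, Calculus -> period 5, Topology -> period 2, Systems -> period 6.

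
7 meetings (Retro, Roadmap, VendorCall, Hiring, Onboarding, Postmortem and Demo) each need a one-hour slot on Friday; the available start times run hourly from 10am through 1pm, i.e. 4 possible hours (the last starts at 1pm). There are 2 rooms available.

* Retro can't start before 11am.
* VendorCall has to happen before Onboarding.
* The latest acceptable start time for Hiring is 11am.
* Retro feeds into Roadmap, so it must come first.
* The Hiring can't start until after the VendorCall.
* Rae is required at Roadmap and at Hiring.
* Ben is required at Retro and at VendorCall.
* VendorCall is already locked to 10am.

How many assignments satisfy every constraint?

36

Splitting on Retro: it can be 11am (18), 12pm (18). Listing each branch's schedules as (Roadmap, VendorCall, Hiring, Onboarding, Postmortem, Demo):
Retro=11am: (12pm,10am,11am,12pm,10am,1pm) (12pm,10am,11am,12pm,1pm,10am) (12pm,10am,11am,12pm,1pm,1pm) (12pm,10am,11am,1pm,10am,12pm) (12pm,10am,11am,1pm,10am,1pm) (12pm,10am,11am,1pm,12pm,10am) (12pm,10am,11am,1pm,12pm,1pm) (12pm,10am,11am,1pm,1pm,10am) (12pm,10am,11am,1pm,1pm,12pm) (1pm,10am,11am,12pm,10am,12pm) (1pm,10am,11am,12pm,10am,1pm) (1pm,10am,11am,12pm,12pm,10am) (1pm,10am,11am,12pm,12pm,1pm) (1pm,10am,11am,12pm,1pm,10am) (1pm,10am,11am,12pm,1pm,12pm) (1pm,10am,11am,1pm,10am,12pm) (1pm,10am,11am,1pm,12pm,10am) (1pm,10am,11am,1pm,12pm,12pm) — 18.
Retro=12pm: (1pm,10am,11am,11am,10am,12pm) (1pm,10am,11am,11am,10am,1pm) (1pm,10am,11am,11am,12pm,10am) (1pm,10am,11am,11am,12pm,1pm) (1pm,10am,11am,11am,1pm,10am) (1pm,10am,11am,11am,1pm,12pm) (1pm,10am,11am,12pm,10am,11am) (1pm,10am,11am,12pm,10am,1pm) (1pm,10am,11am,12pm,11am,10am) (1pm,10am,11am,12pm,11am,1pm) (1pm,10am,11am,12pm,1pm,10am) (1pm,10am,11am,12pm,1pm,11am) (1pm,10am,11am,1pm,10am,11am) (1pm,10am,11am,1pm,10am,12pm) (1pm,10am,11am,1pm,11am,10am) (1pm,10am,11am,1pm,11am,12pm) (1pm,10am,11am,1pm,12pm,10am) (1pm,10am,11am,1pm,12pm,11am) — 18.
Summing: 18 + 18 = 36.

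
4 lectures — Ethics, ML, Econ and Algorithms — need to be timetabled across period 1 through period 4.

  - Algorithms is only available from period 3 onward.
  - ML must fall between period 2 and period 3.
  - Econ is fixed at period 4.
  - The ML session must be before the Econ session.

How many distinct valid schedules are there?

16

Splitting on Ethics: it can be period 1 (4), period 2 (4), period 3 (4), period 4 (4). Listing each branch's schedules as (ML, Econ, Algorithms) by period number:
Ethics=period 1: (2,4,3) (2,4,4) (3,4,3) (3,4,4) — 4.
Ethics=period 2: (2,4,3) (2,4,4) (3,4,3) (3,4,4) — 4.
Ethics=period 3: (2,4,3) (2,4,4) (3,4,3) (3,4,4) — 4.
Ethics=period 4: (2,4,3) (2,4,4) (3,4,3) (3,4,4) — 4.
Summing: 4 + 4 + 4 + 4 = 16.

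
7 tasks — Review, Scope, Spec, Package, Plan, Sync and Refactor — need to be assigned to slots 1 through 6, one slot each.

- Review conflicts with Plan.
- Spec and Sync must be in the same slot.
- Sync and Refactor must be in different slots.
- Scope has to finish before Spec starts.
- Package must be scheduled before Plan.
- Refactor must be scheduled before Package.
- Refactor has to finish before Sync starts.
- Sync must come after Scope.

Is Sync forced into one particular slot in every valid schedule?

No

Sync can be 2 (e.g. Plan=3; Package=2; Spec=2; Scope=1; Refactor=1; Sync=2; Review=1) or 3 (e.g. Package=2; Scope=1; Refactor=1; Sync=3; Spec=3; Review=1; Plan=3).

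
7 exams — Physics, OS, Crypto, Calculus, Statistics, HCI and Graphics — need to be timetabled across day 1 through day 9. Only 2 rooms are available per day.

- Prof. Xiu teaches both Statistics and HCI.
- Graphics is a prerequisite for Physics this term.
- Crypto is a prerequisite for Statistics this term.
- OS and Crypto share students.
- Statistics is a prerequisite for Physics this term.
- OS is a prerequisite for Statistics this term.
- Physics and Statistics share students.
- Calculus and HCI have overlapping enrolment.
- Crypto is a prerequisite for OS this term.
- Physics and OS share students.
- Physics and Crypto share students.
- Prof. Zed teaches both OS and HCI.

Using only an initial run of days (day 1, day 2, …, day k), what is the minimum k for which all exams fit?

4 days

The precedence chain requires at least 4 distinct days.
With at most 2 per day and 7 exams, at least 4 days are needed.
4 works (last occupied day: day 4): for example Statistics -> day 3, Graphics -> day 1, Calculus -> day 2, OS -> day 2, Physics -> day 4, HCI -> day 4, Crypto -> day 1.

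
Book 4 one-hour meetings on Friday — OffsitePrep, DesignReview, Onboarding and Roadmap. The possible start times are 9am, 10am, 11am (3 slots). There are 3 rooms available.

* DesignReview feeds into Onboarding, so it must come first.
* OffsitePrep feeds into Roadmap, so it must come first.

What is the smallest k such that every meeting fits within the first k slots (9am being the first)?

The precedence chain requires at least 2 distinct slots.
With at most 3 per slot and 4 meetings, at least 2 slots are needed.
2 works (last occupied slot: 10am): for example Roadmap=10am; DesignReview=9am; OffsitePrep=9am; Onboarding=10am.

2 slots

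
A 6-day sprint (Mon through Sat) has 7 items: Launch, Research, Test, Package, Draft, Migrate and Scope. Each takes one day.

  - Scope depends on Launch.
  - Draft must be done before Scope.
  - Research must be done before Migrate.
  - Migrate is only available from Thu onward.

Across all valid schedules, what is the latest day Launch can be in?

Downstream work caps Launch at Fri.
Launch at Fri is achievable: Research in Mon, Package in Mon, Draft in Mon, Test in Mon, Launch in Fri, Migrate in Thu, Scope in Sat.

Fri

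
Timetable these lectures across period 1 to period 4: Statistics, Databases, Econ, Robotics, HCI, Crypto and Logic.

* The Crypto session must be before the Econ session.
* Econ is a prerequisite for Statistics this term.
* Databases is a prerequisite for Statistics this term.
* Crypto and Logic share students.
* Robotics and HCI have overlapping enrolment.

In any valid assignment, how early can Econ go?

Precedence pushes Econ to at least period 2; downstream work caps Econ at period 3.
Econ at period 2 is achievable: Statistics=period 3; Crypto=period 1; HCI=period 2; Databases=period 1; Robotics=period 1; Econ=period 2; Logic=period 2.

period 2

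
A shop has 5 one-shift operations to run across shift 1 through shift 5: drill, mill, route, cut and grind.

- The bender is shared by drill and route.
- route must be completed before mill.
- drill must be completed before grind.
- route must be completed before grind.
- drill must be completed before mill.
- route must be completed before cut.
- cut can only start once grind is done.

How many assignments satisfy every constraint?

Splitting on drill: it can be shift 1 (11), shift 2 (11), shift 3 (4). Listing each branch's schedules as (mill, route, cut, grind) by shift number:
drill=shift 1: (3,2,4,3) (3,2,5,3) (3,2,5,4) (4,2,4,3) (4,2,5,3) (4,2,5,4) (4,3,5,4) (5,2,4,3) (5,2,5,3) (5,2,5,4) (5,3,5,4) — 11.
drill=shift 2: (3,1,4,3) (3,1,5,3) (3,1,5,4) (4,1,4,3) (4,1,5,3) (4,1,5,4) (4,3,5,4) (5,1,4,3) (5,1,5,3) (5,1,5,4) (5,3,5,4) — 11.
drill=shift 3: (4,1,5,4) (4,2,5,4) (5,1,5,4) (5,2,5,4) — 4.
Summing: 11 + 11 + 4 = 26.

26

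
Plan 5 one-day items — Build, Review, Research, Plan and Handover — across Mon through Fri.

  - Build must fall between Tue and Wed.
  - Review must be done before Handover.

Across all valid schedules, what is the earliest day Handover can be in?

Tue

Precedence pushes Handover to at least Tue.
Handover at Tue is achievable: Plan -> Mon, Research -> Mon, Review -> Mon, Handover -> Tue, Build -> Tue.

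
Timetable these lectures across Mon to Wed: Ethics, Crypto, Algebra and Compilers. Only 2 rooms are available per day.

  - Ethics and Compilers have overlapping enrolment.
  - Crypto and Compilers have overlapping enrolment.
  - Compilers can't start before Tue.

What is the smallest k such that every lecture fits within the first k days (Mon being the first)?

2 days

With at most 2 per day and 4 lectures, at least 2 days are needed.
Compilers can't be placed before Tue — that is day 2 counting from Mon — so the schedule must run through at least 2 days.
2 works (last occupied day: Tue): for example Ethics in Mon, Compilers in Tue, Algebra in Tue, Crypto in Mon.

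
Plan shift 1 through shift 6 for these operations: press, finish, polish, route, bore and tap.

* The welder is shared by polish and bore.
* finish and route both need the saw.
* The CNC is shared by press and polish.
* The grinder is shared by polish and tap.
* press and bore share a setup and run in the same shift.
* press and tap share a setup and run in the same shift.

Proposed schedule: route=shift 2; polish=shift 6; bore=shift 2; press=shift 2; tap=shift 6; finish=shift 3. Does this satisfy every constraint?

No — it violates: press and tap share a setup and run in the same shift

press and tap share a setup and run in the same shift — violated.
The CNC is shared by press and polish — holds.
finish and route both need the saw — holds.
The grinder is shared by polish and tap — violated.
The welder is shared by polish and bore — holds.
press and bore share a setup and run in the same shift — holds.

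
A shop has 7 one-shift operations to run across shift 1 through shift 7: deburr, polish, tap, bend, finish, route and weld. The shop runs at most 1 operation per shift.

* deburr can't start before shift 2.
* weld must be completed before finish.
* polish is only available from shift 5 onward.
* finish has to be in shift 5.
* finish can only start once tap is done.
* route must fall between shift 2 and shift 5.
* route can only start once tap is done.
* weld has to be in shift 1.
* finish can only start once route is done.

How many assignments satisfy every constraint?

Splitting on deburr: it can be shift 2 (2), shift 3 (2), shift 4 (2), shift 6 (3), shift 7 (3). Listing each branch's schedules as (polish, tap, bend, finish, route, weld) by shift number:
deburr=shift 2: (6,3,7,5,4,1) (7,3,6,5,4,1) — 2.
deburr=shift 3: (6,2,7,5,4,1) (7,2,6,5,4,1) — 2.
deburr=shift 4: (6,2,7,5,3,1) (7,2,6,5,3,1) — 2.
deburr=shift 6: (7,2,3,5,4,1) (7,2,4,5,3,1) (7,3,2,5,4,1) — 3.
deburr=shift 7: (6,2,3,5,4,1) (6,2,4,5,3,1) (6,3,2,5,4,1) — 3.
Summing: 2 + 2 + 2 + 3 + 3 = 12.

12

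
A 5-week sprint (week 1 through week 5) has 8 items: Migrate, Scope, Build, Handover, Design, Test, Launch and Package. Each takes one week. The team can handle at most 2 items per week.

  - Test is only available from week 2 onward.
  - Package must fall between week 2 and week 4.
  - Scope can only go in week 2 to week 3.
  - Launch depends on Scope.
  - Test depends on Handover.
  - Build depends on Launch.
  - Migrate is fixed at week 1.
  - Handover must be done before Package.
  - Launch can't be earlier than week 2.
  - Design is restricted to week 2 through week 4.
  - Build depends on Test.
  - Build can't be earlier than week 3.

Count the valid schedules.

49

Splitting on Scope: it can be week 2 (35), week 3 (14). Listing each branch's schedules as (Migrate, Build, Handover, Design, Test, Launch, Package) by week number:
Scope=week 2: (1,4,1,2,3,3,4) (1,4,1,3,2,3,4) (1,4,1,4,2,3,3) (1,4,1,4,3,3,2) (1,5,1,2,3,3,4) (1,5,1,2,3,4,3) (1,5,1,2,3,4,4) (1,5,1,2,4,3,3) (1,5,1,2,4,3,4) (1,5,1,2,4,4,3) (1,5,1,3,2,3,4) (1,5,1,3,2,4,3) (1,5,1,3,2,4,4) (1,5,1,3,3,4,2) (1,5,1,3,3,4,4) (1,5,1,3,4,3,2) (1,5,1,3,4,3,4) (1,5,1,3,4,4,2) (1,5,1,3,4,4,3) (1,5,1,4,2,3,3) (1,5,1,4,2,3,4) (1,5,1,4,2,4,3) (1,5,1,4,3,3,2) (1,5,1,4,3,3,4) (1,5,1,4,3,4,2) (1,5,1,4,3,4,3) (1,5,1,4,4,3,2) (1,5,1,4,4,3,3) (1,5,2,3,3,4,4) (1,5,2,3,4,3,4) (1,5,2,3,4,4,3) (1,5,2,4,3,3,4) (1,5,2,4,3,4,3) (1,5,2,4,4,3,3) (1,5,3,2,4,3,4) — 35.
Scope=week 3: (1,5,1,2,2,4,3) (1,5,1,2,2,4,4) (1,5,1,2,3,4,2) (1,5,1,2,3,4,4) (1,5,1,2,4,4,2) (1,5,1,2,4,4,3) (1,5,1,3,2,4,2) (1,5,1,3,2,4,4) (1,5,1,3,4,4,2) (1,5,1,4,2,4,2) (1,5,1,4,2,4,3) (1,5,1,4,3,4,2) (1,5,2,2,3,4,4) (1,5,2,2,4,4,3) — 14.
Summing: 35 + 14 = 49.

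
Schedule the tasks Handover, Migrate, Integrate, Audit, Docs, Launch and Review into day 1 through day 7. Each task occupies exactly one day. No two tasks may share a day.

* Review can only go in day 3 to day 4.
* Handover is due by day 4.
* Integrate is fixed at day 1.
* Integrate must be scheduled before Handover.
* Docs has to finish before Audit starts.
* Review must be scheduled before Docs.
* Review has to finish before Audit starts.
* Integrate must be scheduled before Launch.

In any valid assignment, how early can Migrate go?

Migrate at day 2 is achievable: Audit in day 6; Handover in day 4; Docs in day 5; Migrate in day 2; Integrate in day 1; Review in day 3; Launch in day 7.
Nothing earlier works — the capacity limit rule out every day before day 2.

day 2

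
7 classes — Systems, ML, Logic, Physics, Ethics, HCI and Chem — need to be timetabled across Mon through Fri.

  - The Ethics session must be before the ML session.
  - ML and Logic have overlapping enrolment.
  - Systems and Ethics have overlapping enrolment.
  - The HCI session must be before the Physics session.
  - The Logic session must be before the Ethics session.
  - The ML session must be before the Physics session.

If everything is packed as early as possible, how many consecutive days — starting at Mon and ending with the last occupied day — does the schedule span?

4

The precedence chain requires at least 4 distinct days.
4 works (last occupied day: Thu): for example Systems=Mon, Physics=Thu, HCI=Mon, Chem=Mon, Logic=Mon, Ethics=Tue, ML=Wed.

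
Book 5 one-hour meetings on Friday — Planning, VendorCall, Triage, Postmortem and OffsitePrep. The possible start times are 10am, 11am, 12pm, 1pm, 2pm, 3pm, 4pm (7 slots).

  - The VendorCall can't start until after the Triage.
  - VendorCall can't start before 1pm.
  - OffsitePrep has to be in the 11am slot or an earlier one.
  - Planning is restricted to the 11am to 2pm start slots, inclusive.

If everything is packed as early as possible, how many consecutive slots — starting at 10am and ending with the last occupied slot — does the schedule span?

4

The precedence chain requires at least 2 distinct slots.
VendorCall can't be placed before 1pm — that is slot 4 counting from 10am — so the schedule must run through at least 4 slots.
4 works (last occupied slot: 1pm): for example Planning -> 11am, Postmortem -> 10am, Triage -> 10am, VendorCall -> 1pm, OffsitePrep -> 10am.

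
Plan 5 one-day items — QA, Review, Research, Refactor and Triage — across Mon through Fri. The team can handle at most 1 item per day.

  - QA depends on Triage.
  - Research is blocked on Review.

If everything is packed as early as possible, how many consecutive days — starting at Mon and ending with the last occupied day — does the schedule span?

5 days

The precedence chain requires at least 2 distinct days.
With at most 1 per day and 5 tasks, at least 5 days are needed.
5 works (last occupied day: Fri): for example Research -> Thu, Review -> Wed, QA -> Tue, Refactor -> Fri, Triage -> Mon.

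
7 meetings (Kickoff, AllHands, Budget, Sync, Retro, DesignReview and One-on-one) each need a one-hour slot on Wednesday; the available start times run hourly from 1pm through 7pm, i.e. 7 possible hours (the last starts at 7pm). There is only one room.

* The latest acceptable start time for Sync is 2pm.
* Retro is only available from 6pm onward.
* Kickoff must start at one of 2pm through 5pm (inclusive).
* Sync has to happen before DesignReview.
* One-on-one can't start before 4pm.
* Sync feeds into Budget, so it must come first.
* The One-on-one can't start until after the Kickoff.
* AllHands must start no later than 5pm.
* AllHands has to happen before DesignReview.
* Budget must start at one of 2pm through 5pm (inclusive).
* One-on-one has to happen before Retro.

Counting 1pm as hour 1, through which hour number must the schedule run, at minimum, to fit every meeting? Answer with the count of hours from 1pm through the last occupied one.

The precedence chain requires at least 3 distinct hours.
With at most 1 per hour and 7 meetings, at least 7 hours are needed.
Retro can't be placed before 6pm — that is hour 6 counting from 1pm — so the schedule must run through at least 6 hours.
7 works (last occupied hour: 7pm): for example AllHands -> 5pm; DesignReview -> 7pm; Kickoff -> 2pm; Sync -> 1pm; One-on-one -> 4pm; Retro -> 6pm; Budget -> 3pm.

7 hours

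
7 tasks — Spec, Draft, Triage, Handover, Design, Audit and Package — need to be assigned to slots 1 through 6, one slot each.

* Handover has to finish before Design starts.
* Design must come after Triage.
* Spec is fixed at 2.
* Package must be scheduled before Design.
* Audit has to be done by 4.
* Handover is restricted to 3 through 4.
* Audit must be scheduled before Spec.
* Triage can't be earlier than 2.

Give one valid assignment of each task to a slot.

Package=1; Spec=2; Design=4; Handover=3; Audit=1; Draft=1; Triage=2

Checking: Triage(2) before Design(4); Audit(1) before Spec(2); Handover(3) before Design(4); Package(1) before Design(4); Handover=3 in [3,4]; Audit=1 in [1,4]; Spec=2 in [2,2]; Triage=2 in [2,6].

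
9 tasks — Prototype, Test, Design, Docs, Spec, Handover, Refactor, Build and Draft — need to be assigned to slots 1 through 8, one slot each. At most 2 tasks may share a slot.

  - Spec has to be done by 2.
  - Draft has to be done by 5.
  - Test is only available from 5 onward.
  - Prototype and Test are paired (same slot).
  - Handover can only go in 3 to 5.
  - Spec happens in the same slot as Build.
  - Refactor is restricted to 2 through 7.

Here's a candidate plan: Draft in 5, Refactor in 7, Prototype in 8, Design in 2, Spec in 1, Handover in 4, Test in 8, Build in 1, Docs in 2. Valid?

Spec has to be done by 2 — holds.
Draft has to be done by 5 — holds.
Spec happens in the same slot as Build — holds.
Refactor is restricted to 2 through 7 — holds.
Handover can only go in 3 to 5 — holds.
At most 2 tasks may share a slot — holds.
Test is only available from 5 onward — holds.
Prototype and Test are paired (same slot) — holds.

Yes, all constraints hold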